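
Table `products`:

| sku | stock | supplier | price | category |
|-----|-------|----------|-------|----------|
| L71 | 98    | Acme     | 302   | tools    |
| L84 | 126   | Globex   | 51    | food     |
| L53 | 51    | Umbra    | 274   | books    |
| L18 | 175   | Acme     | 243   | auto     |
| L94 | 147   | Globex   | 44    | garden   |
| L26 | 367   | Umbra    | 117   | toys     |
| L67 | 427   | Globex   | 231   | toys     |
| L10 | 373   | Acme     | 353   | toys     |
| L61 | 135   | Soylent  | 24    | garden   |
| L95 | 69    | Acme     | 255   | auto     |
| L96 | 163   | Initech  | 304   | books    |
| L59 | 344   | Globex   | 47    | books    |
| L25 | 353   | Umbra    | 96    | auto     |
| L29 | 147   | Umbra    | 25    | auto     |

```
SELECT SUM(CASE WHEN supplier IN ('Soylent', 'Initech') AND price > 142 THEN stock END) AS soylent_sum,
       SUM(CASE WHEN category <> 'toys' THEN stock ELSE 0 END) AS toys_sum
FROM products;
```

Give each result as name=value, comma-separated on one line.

[soylent_sum: supplier IN ('Soylent', 'Initech') AND price > 142]
sku=L71: ✗
sku=L84: ✗
sku=L53: ✗
sku=L18: ✗
sku=L94: ✗
sku=L26: ✗
sku=L67: ✗
sku=L10: ✗
sku=L61: ✗
sku=L95: ✗
sku=L96: ✓ → 163
sku=L59: ✗
sku=L25: ✗
sku=L29: ✗
soylent_sum = 163
—
[toys_sum: category <> 'toys']
sku=L71: ✓ → 98
sku=L84: ✓ → 126
sku=L53: ✓ → 51
sku=L18: ✓ → 175
sku=L94: ✓ → 147
sku=L26: ✗
sku=L67: ✗
sku=L10: ✗
sku=L61: ✓ → 135
sku=L95: ✓ → 69
sku=L96: ✓ → 163
sku=L59: ✓ → 344
sku=L25: ✓ → 353
sku=L29: ✓ → 147
toys_sum = 98 + 126 + 51 + 175 + 147 + 135 + 69 + 163 + 344 + 353 + 147 = 1808

soylent_sum=163, toys_sum=1808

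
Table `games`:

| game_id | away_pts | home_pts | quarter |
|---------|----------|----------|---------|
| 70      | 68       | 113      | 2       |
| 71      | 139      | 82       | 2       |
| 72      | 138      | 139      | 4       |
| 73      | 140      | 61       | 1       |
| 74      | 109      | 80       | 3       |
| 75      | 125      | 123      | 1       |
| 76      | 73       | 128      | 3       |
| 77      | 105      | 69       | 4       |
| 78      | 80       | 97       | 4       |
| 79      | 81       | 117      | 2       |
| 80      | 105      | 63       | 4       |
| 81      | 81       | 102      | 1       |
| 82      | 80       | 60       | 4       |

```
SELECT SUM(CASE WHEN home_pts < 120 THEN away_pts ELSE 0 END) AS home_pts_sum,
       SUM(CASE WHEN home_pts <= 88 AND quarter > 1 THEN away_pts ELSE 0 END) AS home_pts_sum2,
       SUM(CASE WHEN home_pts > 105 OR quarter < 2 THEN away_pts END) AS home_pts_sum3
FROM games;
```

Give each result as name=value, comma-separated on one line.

[home_pts_sum: home_pts < 120]
game_id=70: ✓ → 68
game_id=71: ✓ → 139
game_id=72: ✗
game_id=73: ✓ → 140
game_id=74: ✓ → 109
game_id=75: ✗
game_id=76: ✗
game_id=77: ✓ → 105
game_id=78: ✓ → 80
game_id=79: ✓ → 81
game_id=80: ✓ → 105
game_id=81: ✓ → 81
game_id=82: ✓ → 80
home_pts_sum = 68 + 139 + 140 + 109 + 105 + 80 + 81 + 105 + 81 + 80 = 988
—
[home_pts_sum2: home_pts <= 88 AND quarter > 1]
game_id=70: ✗
game_id=71: ✓ → 139
game_id=72: ✗
game_id=73: ✗
game_id=74: ✓ → 109
game_id=75: ✗
game_id=76: ✗
game_id=77: ✓ → 105
game_id=78: ✗
game_id=79: ✗
game_id=80: ✓ → 105
game_id=81: ✗
game_id=82: ✓ → 80
home_pts_sum2 = 139 + 109 + 105 + 105 + 80 = 538
—
[home_pts_sum3: home_pts > 105 OR quarter < 2]
game_id=70: ✓ → 68
game_id=71: ✗
game_id=72: ✓ → 138
game_id=73: ✓ → 140
game_id=74: ✗
game_id=75: ✓ → 125
game_id=76: ✓ → 73
game_id=77: ✗
game_id=78: ✗
game_id=79: ✓ → 81
game_id=80: ✗
game_id=81: ✓ → 81
game_id=82: ✗
home_pts_sum3 = 68 + 138 + 140 + 125 + 73 + 81 + 81 = 706

home_pts_sum=988, home_pts_sum2=538, home_pts_sum3=706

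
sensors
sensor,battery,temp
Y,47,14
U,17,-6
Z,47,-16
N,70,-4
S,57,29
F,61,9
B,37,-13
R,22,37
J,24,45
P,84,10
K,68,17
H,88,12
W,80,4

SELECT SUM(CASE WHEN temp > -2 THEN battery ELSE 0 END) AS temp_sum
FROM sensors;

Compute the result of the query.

sensor=Y: ✓ → 47
sensor=U: ✗
sensor=Z: ✗
sensor=N: ✗
sensor=S: ✓ → 57
sensor=F: ✓ → 61
sensor=B: ✗
sensor=R: ✓ → 22
sensor=J: ✓ → 24
sensor=P: ✓ → 84
sensor=K: ✓ → 68
sensor=H: ✓ → 88
sensor=W: ✓ → 80
temp_sum = 47 + 57 + 61 + 22 + 24 + 84 + 68 + 88 + 80 = 531

531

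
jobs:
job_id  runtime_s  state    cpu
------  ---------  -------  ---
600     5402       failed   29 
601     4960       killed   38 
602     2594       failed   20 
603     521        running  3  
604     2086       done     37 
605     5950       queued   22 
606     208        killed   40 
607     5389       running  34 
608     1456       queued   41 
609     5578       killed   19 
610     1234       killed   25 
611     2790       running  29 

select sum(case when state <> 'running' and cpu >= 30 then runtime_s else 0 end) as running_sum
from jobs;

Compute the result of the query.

8710

job_id=600: ✗
job_id=601: ✓ → 4960
job_id=602: ✗
job_id=603: ✗
job_id=604: ✓ → 2086
job_id=605: ✗
job_id=606: ✓ → 208
job_id=607: ✗
job_id=608: ✓ → 1456
job_id=609: ✗
job_id=610: ✗
job_id=611: ✗
running_sum = 4960 + 2086 + 208 + 1456 = 8710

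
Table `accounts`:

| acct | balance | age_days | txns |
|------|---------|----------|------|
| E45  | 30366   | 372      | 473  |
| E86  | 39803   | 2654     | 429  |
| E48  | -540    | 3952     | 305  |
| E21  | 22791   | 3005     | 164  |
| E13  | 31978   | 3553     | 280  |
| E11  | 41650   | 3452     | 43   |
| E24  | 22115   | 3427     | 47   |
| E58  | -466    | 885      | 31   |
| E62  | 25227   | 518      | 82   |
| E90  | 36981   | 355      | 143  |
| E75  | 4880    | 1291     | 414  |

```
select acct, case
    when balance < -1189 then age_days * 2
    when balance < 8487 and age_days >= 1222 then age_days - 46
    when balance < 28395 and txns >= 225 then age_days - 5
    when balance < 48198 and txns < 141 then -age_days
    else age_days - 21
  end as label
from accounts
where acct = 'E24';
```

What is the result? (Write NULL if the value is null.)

acct = E24: balance=22115, age_days=3427, txns=47.
balance < -1189 → false
balance < 8487 and age_days >= 1222 → false
balance < 28395 and txns >= 225 → false
balance < 48198 and txns < 141 → true → -3427

-3427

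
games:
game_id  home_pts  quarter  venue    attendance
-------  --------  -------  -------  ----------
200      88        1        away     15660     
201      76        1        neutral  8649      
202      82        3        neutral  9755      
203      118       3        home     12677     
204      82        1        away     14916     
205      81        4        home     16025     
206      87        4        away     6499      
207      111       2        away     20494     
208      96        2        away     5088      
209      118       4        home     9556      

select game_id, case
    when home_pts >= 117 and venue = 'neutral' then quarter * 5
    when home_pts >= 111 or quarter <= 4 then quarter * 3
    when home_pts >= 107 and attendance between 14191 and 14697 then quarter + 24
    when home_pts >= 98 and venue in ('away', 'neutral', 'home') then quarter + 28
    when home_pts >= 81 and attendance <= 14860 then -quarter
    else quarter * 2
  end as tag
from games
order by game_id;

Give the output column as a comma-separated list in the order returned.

3, 3, 9, 9, 3, 12, 12, 6, 6, 12

game_id=200: home_pts >= 111 or quarter <= 4 → 3
game_id=201: home_pts >= 111 or quarter <= 4 → 3
game_id=202: home_pts >= 111 or quarter <= 4 → 9
game_id=203: home_pts >= 111 or quarter <= 4 → 9
game_id=204: home_pts >= 111 or quarter <= 4 → 3
game_id=205: home_pts >= 111 or quarter <= 4 → 12
game_id=206: home_pts >= 111 or quarter <= 4 → 12
game_id=207: home_pts >= 111 or quarter <= 4 → 6
game_id=208: home_pts >= 111 or quarter <= 4 → 6
game_id=209: home_pts >= 111 or quarter <= 4 → 12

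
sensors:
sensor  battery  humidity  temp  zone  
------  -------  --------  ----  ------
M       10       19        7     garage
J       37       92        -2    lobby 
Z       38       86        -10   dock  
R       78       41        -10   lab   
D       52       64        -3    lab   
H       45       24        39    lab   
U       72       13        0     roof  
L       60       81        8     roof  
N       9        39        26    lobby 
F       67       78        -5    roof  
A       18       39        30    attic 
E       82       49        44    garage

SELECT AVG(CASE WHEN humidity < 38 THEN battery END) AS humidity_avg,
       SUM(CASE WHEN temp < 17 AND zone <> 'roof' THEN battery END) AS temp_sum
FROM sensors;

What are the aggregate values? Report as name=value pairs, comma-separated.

humidity_avg=42.3333333333, temp_sum=215

[humidity_avg: humidity < 38]
sensor=M: ✓ → 10
sensor=J: ✗
sensor=Z: ✗
sensor=R: ✗
sensor=D: ✗
sensor=H: ✓ → 45
sensor=U: ✓ → 72
sensor=L: ✗
sensor=N: ✗
sensor=F: ✗
sensor=A: ✗
sensor=E: ✗
humidity_avg = (10 + 45 + 72) / 3 = 42.3333333333
—
[temp_sum: temp < 17 AND zone <> 'roof']
sensor=M: ✓ → 10
sensor=J: ✓ → 37
sensor=Z: ✓ → 38
sensor=R: ✓ → 78
sensor=D: ✓ → 52
sensor=H: ✗
sensor=U: ✗
sensor=L: ✗
sensor=N: ✗
sensor=F: ✗
sensor=A: ✗
sensor=E: ✗
temp_sum = 10 + 37 + 38 + 78 + 52 = 215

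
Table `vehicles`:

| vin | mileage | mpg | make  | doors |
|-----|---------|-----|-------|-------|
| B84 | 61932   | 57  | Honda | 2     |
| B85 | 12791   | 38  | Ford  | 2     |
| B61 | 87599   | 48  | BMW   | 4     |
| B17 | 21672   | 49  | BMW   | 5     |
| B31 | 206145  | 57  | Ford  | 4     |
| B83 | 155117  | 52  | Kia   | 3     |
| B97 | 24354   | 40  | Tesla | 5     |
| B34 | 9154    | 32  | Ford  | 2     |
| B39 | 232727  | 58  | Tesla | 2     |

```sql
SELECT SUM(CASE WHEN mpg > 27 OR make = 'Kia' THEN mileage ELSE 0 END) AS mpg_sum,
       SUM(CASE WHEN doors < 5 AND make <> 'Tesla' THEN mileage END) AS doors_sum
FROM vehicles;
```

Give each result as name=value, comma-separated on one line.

mpg_sum=811491, doors_sum=532738

[mpg_sum: mpg > 27 OR make = 'Kia']
vin=B84: ✓ → 61932
vin=B85: ✓ → 12791
vin=B61: ✓ → 87599
vin=B17: ✓ → 21672
vin=B31: ✓ → 206145
vin=B83: ✓ → 155117
vin=B97: ✓ → 24354
vin=B34: ✓ → 9154
vin=B39: ✓ → 232727
mpg_sum = 61932 + 12791 + 87599 + 21672 + 206145 + 155117 + 24354 + 9154 + 232727 = 811491
—
[doors_sum: doors < 5 AND make <> 'Tesla']
vin=B84: ✓ → 61932
vin=B85: ✓ → 12791
vin=B61: ✓ → 87599
vin=B17: ✗
vin=B31: ✓ → 206145
vin=B83: ✓ → 155117
vin=B97: ✗
vin=B34: ✓ → 9154
vin=B39: ✗
doors_sum = 61932 + 12791 + 87599 + 206145 + 155117 + 9154 = 532738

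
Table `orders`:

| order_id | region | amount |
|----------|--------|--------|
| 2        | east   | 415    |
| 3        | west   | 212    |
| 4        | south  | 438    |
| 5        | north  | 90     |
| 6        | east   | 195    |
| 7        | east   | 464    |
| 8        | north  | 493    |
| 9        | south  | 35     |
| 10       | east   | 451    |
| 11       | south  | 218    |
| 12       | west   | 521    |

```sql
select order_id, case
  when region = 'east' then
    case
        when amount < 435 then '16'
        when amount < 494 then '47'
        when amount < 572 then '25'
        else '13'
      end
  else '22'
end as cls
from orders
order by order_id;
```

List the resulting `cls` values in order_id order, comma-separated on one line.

16, 22, 22, 22, 16, 47, 22, 22, 47, 22, 22

order_id=2: region='east' → inner[amount < 435] → 16
order_id=3: region='west' → outer ELSE → 22
order_id=4: region='south' → outer ELSE → 22
order_id=5: region='north' → outer ELSE → 22
order_id=6: region='east' → inner[amount < 435] → 16
order_id=7: region='east' → inner[amount < 494] → 47
order_id=8: region='north' → outer ELSE → 22
order_id=9: region='south' → outer ELSE → 22
order_id=10: region='east' → inner[amount < 494] → 47
order_id=11: region='south' → outer ELSE → 22
order_id=12: region='west' → outer ELSE → 22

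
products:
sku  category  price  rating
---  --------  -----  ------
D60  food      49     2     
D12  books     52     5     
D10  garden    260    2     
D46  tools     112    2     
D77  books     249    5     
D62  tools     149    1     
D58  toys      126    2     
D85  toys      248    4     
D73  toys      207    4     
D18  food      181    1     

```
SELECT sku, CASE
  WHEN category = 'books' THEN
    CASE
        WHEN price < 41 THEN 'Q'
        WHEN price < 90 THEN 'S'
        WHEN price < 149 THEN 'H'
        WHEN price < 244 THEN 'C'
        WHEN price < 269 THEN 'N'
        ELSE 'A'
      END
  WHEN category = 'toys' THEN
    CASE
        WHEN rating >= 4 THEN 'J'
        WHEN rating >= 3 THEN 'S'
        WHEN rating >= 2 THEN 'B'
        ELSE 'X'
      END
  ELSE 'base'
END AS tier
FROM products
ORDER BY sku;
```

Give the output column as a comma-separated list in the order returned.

base, S, base, base, B, base, base, J, N, J

sku=D10: category='garden' → outer ELSE → base
sku=D12: category='books' → inner[price < 90] → S
sku=D18: category='food' → outer ELSE → base
sku=D46: category='tools' → outer ELSE → base
sku=D58: category='toys' → inner[rating >= 2] → B
sku=D60: category='food' → outer ELSE → base
sku=D62: category='tools' → outer ELSE → base
sku=D73: category='toys' → inner[rating >= 4] → J
sku=D77: category='books' → inner[price < 269] → N
sku=D85: category='toys' → inner[rating >= 4] → J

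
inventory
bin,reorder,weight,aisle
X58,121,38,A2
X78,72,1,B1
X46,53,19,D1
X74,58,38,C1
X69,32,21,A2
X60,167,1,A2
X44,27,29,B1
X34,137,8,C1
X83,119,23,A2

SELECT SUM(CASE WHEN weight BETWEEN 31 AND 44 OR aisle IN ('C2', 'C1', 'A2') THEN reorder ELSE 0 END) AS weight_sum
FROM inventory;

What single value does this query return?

bin=X58: ✓ → 121
bin=X78: ✗
bin=X46: ✗
bin=X74: ✓ → 58
bin=X69: ✓ → 32
bin=X60: ✓ → 167
bin=X44: ✗
bin=X34: ✓ → 137
bin=X83: ✓ → 119
weight_sum = 121 + 58 + 32 + 167 + 137 + 119 = 634

634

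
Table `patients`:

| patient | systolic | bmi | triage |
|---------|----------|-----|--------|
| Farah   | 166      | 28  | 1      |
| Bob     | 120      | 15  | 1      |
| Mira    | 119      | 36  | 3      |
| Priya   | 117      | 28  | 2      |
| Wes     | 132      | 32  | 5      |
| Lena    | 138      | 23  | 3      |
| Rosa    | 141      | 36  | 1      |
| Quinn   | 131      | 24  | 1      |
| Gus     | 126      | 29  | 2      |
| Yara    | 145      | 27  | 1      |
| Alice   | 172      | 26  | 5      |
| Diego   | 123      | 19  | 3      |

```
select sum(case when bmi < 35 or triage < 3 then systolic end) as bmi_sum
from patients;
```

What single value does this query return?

1511

patient=Farah: ✓ → 166
patient=Bob: ✓ → 120
patient=Mira: ✗
patient=Priya: ✓ → 117
patient=Wes: ✓ → 132
patient=Lena: ✓ → 138
patient=Rosa: ✓ → 141
patient=Quinn: ✓ → 131
patient=Gus: ✓ → 126
patient=Yara: ✓ → 145
patient=Alice: ✓ → 172
patient=Diego: ✓ → 123
bmi_sum = 166 + 120 + 117 + 132 + 138 + 141 + 131 + 126 + 145 + 172 + 123 = 1511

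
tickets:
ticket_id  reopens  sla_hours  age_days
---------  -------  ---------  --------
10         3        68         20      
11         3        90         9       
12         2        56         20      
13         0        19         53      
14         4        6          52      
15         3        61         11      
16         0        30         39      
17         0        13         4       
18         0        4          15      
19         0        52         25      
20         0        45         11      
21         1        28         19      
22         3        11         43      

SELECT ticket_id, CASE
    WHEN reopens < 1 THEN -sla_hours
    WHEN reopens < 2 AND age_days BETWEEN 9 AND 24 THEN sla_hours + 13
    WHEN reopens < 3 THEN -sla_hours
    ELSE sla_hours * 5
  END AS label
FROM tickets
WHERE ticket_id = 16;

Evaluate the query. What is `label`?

ticket_id = 16: reopens=0, sla_hours=30, age_days=39.
reopens < 1 → true → -30

-30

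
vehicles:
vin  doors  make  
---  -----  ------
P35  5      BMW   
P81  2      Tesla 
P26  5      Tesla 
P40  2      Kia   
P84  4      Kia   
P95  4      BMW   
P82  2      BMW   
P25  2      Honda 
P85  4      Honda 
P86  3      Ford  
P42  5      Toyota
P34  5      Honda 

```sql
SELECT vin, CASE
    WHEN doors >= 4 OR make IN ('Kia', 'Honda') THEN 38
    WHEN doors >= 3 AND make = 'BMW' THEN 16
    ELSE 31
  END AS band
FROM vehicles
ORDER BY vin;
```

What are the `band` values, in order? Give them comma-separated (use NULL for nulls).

vin=P25: doors >= 4 OR make IN ('Kia', 'Honda') → 38
vin=P26: doors >= 4 OR make IN ('Kia', 'Honda') → 38
vin=P34: doors >= 4 OR make IN ('Kia', 'Honda') → 38
vin=P35: doors >= 4 OR make IN ('Kia', 'Honda') → 38
vin=P40: doors >= 4 OR make IN ('Kia', 'Honda') → 38
vin=P42: doors >= 4 OR make IN ('Kia', 'Honda') → 38
vin=P81: ELSE → 31
vin=P82: ELSE → 31
vin=P84: doors >= 4 OR make IN ('Kia', 'Honda') → 38
vin=P85: doors >= 4 OR make IN ('Kia', 'Honda') → 38
vin=P86: ELSE → 31
vin=P95: doors >= 4 OR make IN ('Kia', 'Honda') → 38

38, 38, 38, 38, 38, 38, 31, 31, 38, 38, 31, 38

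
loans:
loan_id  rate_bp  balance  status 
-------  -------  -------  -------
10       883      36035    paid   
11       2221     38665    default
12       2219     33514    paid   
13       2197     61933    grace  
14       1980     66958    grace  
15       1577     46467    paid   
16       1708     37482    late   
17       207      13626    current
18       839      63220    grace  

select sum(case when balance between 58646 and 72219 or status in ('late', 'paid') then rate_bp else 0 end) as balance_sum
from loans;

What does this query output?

loan_id=10: ✓ → 883
loan_id=11: ✗
loan_id=12: ✓ → 2219
loan_id=13: ✓ → 2197
loan_id=14: ✓ → 1980
loan_id=15: ✓ → 1577
loan_id=16: ✓ → 1708
loan_id=17: ✗
loan_id=18: ✓ → 839
balance_sum = 883 + 2219 + 2197 + 1980 + 1577 + 1708 + 839 = 11403

11403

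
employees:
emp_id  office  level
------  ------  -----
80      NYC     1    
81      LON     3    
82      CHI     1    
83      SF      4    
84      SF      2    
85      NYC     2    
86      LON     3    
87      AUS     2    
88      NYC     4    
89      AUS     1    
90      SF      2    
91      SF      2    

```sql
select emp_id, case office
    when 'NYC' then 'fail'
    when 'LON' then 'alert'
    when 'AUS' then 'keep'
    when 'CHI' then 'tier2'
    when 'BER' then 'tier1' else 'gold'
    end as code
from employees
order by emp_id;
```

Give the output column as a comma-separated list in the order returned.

emp_id=80: office='NYC' → fail
emp_id=81: office='LON' → alert
emp_id=82: office='CHI' → tier2
emp_id=83: ELSE → gold
emp_id=84: ELSE → gold
emp_id=85: office='NYC' → fail
emp_id=86: office='LON' → alert
emp_id=87: office='AUS' → keep
emp_id=88: office='NYC' → fail
emp_id=89: office='AUS' → keep
emp_id=90: ELSE → gold
emp_id=91: ELSE → gold

fail, alert, tier2, gold, gold, fail, alert, keep, fail, keep, gold, gold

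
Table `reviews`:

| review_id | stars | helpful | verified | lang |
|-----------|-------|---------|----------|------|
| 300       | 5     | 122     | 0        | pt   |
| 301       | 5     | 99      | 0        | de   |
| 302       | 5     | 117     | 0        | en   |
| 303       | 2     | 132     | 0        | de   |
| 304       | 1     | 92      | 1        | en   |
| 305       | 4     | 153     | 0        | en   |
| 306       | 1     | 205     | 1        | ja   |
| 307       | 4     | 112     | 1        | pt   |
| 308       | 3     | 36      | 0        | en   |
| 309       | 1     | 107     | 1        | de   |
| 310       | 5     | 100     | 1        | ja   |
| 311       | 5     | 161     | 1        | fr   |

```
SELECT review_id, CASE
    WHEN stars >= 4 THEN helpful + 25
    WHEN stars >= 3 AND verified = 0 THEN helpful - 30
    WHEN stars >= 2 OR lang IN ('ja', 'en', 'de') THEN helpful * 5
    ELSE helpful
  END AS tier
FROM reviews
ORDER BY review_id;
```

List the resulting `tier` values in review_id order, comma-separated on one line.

147, 124, 142, 660, 460, 178, 1025, 137, 6, 535, 125, 186

review_id=300: stars >= 4 → 147
review_id=301: stars >= 4 → 124
review_id=302: stars >= 4 → 142
review_id=303: stars >= 2 OR lang IN ('ja', 'en', 'de') → 660
review_id=304: stars >= 2 OR lang IN ('ja', 'en', 'de') → 460
review_id=305: stars >= 4 → 178
review_id=306: stars >= 2 OR lang IN ('ja', 'en', 'de') → 1025
review_id=307: stars >= 4 → 137
review_id=308: stars >= 3 AND verified = 0 → 6
review_id=309: stars >= 2 OR lang IN ('ja', 'en', 'de') → 535
review_id=310: stars >= 4 → 125
review_id=311: stars >= 4 → 186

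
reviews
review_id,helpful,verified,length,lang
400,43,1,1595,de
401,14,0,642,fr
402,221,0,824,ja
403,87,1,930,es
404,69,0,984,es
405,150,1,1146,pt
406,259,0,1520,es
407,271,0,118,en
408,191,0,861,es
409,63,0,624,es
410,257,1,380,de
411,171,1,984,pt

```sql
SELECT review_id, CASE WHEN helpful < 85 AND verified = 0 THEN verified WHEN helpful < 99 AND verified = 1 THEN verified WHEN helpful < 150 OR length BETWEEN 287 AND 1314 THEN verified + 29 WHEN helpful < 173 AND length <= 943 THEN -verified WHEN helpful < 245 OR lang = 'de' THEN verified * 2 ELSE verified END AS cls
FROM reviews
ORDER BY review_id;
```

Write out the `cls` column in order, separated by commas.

1, 0, 29, 1, 0, 30, 0, 0, 29, 0, 30, 30

review_id=400: helpful < 99 AND verified = 1 → 1
review_id=401: helpful < 85 AND verified = 0 → 0
review_id=402: helpful < 150 OR length BETWEEN 287 AND 1314 → 29
review_id=403: helpful < 99 AND verified = 1 → 1
review_id=404: helpful < 85 AND verified = 0 → 0
review_id=405: helpful < 150 OR length BETWEEN 287 AND 1314 → 30
review_id=406: ELSE → 0
review_id=407: ELSE → 0
review_id=408: helpful < 150 OR length BETWEEN 287 AND 1314 → 29
review_id=409: helpful < 85 AND verified = 0 → 0
review_id=410: helpful < 150 OR length BETWEEN 287 AND 1314 → 30
review_id=411: helpful < 150 OR length BETWEEN 287 AND 1314 → 30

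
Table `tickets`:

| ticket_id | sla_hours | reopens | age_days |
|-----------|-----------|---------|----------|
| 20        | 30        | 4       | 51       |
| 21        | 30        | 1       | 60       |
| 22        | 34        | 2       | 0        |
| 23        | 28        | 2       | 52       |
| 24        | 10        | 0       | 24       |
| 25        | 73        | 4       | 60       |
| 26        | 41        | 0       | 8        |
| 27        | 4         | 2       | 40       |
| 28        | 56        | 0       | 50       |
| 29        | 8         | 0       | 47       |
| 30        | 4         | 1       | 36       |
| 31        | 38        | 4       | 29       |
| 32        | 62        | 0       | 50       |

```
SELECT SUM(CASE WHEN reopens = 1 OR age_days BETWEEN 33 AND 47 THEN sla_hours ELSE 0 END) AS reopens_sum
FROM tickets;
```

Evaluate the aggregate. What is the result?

46

ticket_id=20: ✗
ticket_id=21: ✓ → 30
ticket_id=22: ✗
ticket_id=23: ✗
ticket_id=24: ✗
ticket_id=25: ✗
ticket_id=26: ✗
ticket_id=27: ✓ → 4
ticket_id=28: ✗
ticket_id=29: ✓ → 8
ticket_id=30: ✓ → 4
ticket_id=31: ✗
ticket_id=32: ✗
reopens_sum = 30 + 4 + 8 + 4 = 46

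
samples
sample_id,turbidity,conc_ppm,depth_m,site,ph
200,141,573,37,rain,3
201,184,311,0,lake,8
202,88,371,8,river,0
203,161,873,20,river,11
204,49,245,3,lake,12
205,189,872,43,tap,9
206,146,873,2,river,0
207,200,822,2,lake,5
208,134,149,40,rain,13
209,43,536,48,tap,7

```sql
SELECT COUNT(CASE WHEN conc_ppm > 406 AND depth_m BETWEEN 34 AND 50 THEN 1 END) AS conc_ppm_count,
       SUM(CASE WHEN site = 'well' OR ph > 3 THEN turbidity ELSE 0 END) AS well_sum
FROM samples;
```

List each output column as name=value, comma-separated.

[conc_ppm_count: conc_ppm > 406 AND depth_m BETWEEN 34 AND 50]
sample_id=200: ✓ → 1
sample_id=201: ✗
sample_id=202: ✗
sample_id=203: ✗
sample_id=204: ✗
sample_id=205: ✓ → 1
sample_id=206: ✗
sample_id=207: ✗
sample_id=208: ✗
sample_id=209: ✓ → 1
conc_ppm_count = COUNT(1, 1, 1) = 3
—
[well_sum: site = 'well' OR ph > 3]
sample_id=200: ✗
sample_id=201: ✓ → 184
sample_id=202: ✗
sample_id=203: ✓ → 161
sample_id=204: ✓ → 49
sample_id=205: ✓ → 189
sample_id=206: ✗
sample_id=207: ✓ → 200
sample_id=208: ✓ → 134
sample_id=209: ✓ → 43
well_sum = 184 + 161 + 49 + 189 + 200 + 134 + 43 = 960

conc_ppm_count=3, well_sum=960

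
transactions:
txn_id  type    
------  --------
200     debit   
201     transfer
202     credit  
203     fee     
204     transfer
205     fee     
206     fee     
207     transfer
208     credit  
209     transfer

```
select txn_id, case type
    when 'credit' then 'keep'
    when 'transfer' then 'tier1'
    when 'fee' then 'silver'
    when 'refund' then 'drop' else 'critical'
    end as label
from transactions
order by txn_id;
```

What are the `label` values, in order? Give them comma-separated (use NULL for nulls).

critical, tier1, keep, silver, tier1, silver, silver, tier1, keep, tier1

txn_id=200: ELSE → critical
txn_id=201: type='transfer' → tier1
txn_id=202: type='credit' → keep
txn_id=203: type='fee' → silver
txn_id=204: type='transfer' → tier1
txn_id=205: type='fee' → silver
txn_id=206: type='fee' → silver
txn_id=207: type='transfer' → tier1
txn_id=208: type='credit' → keep
txn_id=209: type='transfer' → tier1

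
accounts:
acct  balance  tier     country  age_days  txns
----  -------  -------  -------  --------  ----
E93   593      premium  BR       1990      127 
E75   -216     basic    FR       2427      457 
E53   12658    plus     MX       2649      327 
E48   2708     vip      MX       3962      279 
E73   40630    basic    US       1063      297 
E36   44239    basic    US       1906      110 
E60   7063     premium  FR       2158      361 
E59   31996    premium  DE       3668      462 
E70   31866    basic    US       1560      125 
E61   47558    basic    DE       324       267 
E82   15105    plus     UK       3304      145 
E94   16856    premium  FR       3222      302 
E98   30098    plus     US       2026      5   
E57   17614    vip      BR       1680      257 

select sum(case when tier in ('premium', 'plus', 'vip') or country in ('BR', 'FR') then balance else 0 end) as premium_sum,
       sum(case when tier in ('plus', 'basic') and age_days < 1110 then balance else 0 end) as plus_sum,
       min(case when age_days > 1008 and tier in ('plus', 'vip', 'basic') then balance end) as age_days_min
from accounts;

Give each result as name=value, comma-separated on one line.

[premium_sum: tier in ('premium', 'plus', 'vip') or country in ('BR', 'FR')]
acct=E93: ✓ → 593
acct=E75: ✓ → -216
acct=E53: ✓ → 12658
acct=E48: ✓ → 2708
acct=E73: ✗
acct=E36: ✗
acct=E60: ✓ → 7063
acct=E59: ✓ → 31996
acct=E70: ✗
acct=E61: ✗
acct=E82: ✓ → 15105
acct=E94: ✓ → 16856
acct=E98: ✓ → 30098
acct=E57: ✓ → 17614
premium_sum = 593 + -216 + 12658 + 2708 + 7063 + 31996 + 15105 + 16856 + 30098 + 17614 = 134475
—
[plus_sum: tier in ('plus', 'basic') and age_days < 1110]
acct=E93: ✗
acct=E75: ✗
acct=E53: ✗
acct=E48: ✗
acct=E73: ✓ → 40630
acct=E36: ✗
acct=E60: ✗
acct=E59: ✗
acct=E70: ✗
acct=E61: ✓ → 47558
acct=E82: ✗
acct=E94: ✗
acct=E98: ✗
acct=E57: ✗
plus_sum = 40630 + 47558 = 88188
—
[age_days_min: age_days > 1008 and tier in ('plus', 'vip', 'basic')]
acct=E93: ✗
acct=E75: ✓ → -216
acct=E53: ✓ → 12658
acct=E48: ✓ → 2708
acct=E73: ✓ → 40630
acct=E36: ✓ → 44239
acct=E60: ✗
acct=E59: ✗
acct=E70: ✓ → 31866
acct=E61: ✗
acct=E82: ✓ → 15105
acct=E94: ✗
acct=E98: ✓ → 30098
acct=E57: ✓ → 17614
age_days_min = MIN(-216, 12658, 2708, 40630, 44239, 31866, 15105, 30098, 17614) = -216

premium_sum=134475, plus_sum=88188, age_days_min=-216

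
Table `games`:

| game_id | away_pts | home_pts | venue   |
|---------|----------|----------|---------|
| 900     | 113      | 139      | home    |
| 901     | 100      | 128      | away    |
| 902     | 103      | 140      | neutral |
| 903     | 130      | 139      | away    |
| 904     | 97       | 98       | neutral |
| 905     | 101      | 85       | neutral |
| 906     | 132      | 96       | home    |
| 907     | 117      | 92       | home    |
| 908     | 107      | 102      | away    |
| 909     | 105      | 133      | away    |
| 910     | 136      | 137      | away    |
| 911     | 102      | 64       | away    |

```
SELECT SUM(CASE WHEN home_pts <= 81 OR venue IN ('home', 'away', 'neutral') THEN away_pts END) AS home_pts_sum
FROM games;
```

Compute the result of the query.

game_id=900: ✓ → 113
game_id=901: ✓ → 100
game_id=902: ✓ → 103
game_id=903: ✓ → 130
game_id=904: ✓ → 97
game_id=905: ✓ → 101
game_id=906: ✓ → 132
game_id=907: ✓ → 117
game_id=908: ✓ → 107
game_id=909: ✓ → 105
game_id=910: ✓ → 136
game_id=911: ✓ → 102
home_pts_sum = 113 + 100 + 103 + 130 + 97 + 101 + 132 + 117 + 107 + 105 + 136 + 102 = 1343

1343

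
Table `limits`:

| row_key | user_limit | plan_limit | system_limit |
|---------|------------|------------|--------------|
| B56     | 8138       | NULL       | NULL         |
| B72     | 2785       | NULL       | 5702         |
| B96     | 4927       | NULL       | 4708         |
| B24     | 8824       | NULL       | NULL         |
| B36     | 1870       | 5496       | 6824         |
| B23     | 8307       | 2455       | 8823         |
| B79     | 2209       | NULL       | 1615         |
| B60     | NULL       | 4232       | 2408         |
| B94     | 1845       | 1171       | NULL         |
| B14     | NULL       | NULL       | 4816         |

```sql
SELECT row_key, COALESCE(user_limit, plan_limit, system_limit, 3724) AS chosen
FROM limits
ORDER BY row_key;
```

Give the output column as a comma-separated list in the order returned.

row_key=B14: user_limit=NULL, plan_limit=NULL, system_limit=4816 → 4816
row_key=B23: user_limit=8307 → 8307
row_key=B24: user_limit=8824 → 8824
row_key=B36: user_limit=1870 → 1870
row_key=B56: user_limit=8138 → 8138
row_key=B60: user_limit=NULL, plan_limit=4232 → 4232
row_key=B72: user_limit=2785 → 2785
row_key=B79: user_limit=2209 → 2209
row_key=B94: user_limit=1845 → 1845
row_key=B96: user_limit=4927 → 4927

4816, 8307, 8824, 1870, 8138, 4232, 2785, 2209, 1845, 4927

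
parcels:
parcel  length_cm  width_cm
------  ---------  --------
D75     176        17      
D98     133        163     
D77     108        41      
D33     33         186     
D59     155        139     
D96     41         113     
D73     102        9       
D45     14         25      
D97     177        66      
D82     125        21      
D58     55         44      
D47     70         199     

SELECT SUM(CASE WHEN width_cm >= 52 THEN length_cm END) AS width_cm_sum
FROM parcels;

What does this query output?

parcel=D75: ✗
parcel=D98: ✓ → 133
parcel=D77: ✗
parcel=D33: ✓ → 33
parcel=D59: ✓ → 155
parcel=D96: ✓ → 41
parcel=D73: ✗
parcel=D45: ✗
parcel=D97: ✓ → 177
parcel=D82: ✗
parcel=D58: ✗
parcel=D47: ✓ → 70
width_cm_sum = 133 + 33 + 155 + 41 + 177 + 70 = 609

609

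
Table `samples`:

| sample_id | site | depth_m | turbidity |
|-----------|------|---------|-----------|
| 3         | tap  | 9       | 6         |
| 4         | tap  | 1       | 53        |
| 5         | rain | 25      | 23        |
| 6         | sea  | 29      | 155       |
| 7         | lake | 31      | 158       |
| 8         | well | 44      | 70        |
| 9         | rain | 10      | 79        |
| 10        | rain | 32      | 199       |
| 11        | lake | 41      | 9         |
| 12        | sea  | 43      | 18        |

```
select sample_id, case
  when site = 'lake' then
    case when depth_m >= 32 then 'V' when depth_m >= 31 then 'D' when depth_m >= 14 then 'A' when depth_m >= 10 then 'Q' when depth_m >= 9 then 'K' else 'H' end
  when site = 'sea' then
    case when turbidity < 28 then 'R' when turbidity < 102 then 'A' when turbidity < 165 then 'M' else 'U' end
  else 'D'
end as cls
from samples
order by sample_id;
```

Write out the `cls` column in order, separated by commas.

sample_id=3: site='tap' → outer ELSE → D
sample_id=4: site='tap' → outer ELSE → D
sample_id=5: site='rain' → outer ELSE → D
sample_id=6: site='sea' → inner[turbidity < 165] → M
sample_id=7: site='lake' → inner[depth_m >= 31] → D
sample_id=8: site='well' → outer ELSE → D
sample_id=9: site='rain' → outer ELSE → D
sample_id=10: site='rain' → outer ELSE → D
sample_id=11: site='lake' → inner[depth_m >= 32] → V
sample_id=12: site='sea' → inner[turbidity < 28] → R

D, D, D, M, D, D, D, D, V, R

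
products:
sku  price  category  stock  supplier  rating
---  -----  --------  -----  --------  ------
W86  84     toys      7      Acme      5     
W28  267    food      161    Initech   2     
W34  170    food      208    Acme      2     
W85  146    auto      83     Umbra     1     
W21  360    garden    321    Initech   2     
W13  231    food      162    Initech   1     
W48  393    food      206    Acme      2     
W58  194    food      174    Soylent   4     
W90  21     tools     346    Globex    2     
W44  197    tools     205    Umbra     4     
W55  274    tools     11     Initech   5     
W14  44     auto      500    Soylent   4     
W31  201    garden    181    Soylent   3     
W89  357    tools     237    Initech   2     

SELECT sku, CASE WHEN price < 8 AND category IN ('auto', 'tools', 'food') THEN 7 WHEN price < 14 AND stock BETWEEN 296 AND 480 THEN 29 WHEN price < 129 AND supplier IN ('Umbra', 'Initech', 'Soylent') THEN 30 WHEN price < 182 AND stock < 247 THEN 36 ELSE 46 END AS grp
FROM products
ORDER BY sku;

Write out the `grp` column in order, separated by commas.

sku=W13: ELSE → 46
sku=W14: price < 129 AND supplier IN ('Umbra', 'Initech', 'Soylent') → 30
sku=W21: ELSE → 46
sku=W28: ELSE → 46
sku=W31: ELSE → 46
sku=W34: price < 182 AND stock < 247 → 36
sku=W44: ELSE → 46
sku=W48: ELSE → 46
sku=W55: ELSE → 46
sku=W58: ELSE → 46
sku=W85: price < 182 AND stock < 247 → 36
sku=W86: price < 182 AND stock < 247 → 36
sku=W89: ELSE → 46
sku=W90: ELSE → 46

46, 30, 46, 46, 46, 36, 46, 46, 46, 46, 36, 36, 46, 46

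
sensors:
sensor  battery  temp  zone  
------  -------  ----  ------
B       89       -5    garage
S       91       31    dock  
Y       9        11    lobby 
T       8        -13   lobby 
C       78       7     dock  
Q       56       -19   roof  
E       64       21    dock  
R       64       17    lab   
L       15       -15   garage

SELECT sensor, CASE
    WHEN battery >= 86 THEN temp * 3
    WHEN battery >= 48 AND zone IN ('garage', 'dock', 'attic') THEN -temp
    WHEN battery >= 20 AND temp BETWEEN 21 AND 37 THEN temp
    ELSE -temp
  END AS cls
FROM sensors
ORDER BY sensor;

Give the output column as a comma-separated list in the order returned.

-15, -7, -21, 15, 19, -17, 93, 13, -11

sensor=B: battery >= 86 → -15
sensor=C: battery >= 48 AND zone IN ('garage', 'dock', 'attic') → -7
sensor=E: battery >= 48 AND zone IN ('garage', 'dock', 'attic') → -21
sensor=L: ELSE → 15
sensor=Q: ELSE → 19
sensor=R: ELSE → -17
sensor=S: battery >= 86 → 93
sensor=T: ELSE → 13
sensor=Y: ELSE → -11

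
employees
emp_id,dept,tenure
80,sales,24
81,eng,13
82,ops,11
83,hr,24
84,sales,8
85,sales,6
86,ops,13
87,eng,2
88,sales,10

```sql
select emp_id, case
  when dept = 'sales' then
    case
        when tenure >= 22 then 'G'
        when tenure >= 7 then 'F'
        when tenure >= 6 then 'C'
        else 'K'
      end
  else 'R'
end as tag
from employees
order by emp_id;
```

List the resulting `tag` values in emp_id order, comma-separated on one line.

G, R, R, R, F, C, R, R, F

emp_id=80: dept='sales' → inner[tenure >= 22] → G
emp_id=81: dept='eng' → outer ELSE → R
emp_id=82: dept='ops' → outer ELSE → R
emp_id=83: dept='hr' → outer ELSE → R
emp_id=84: dept='sales' → inner[tenure >= 7] → F
emp_id=85: dept='sales' → inner[tenure >= 6] → C
emp_id=86: dept='ops' → outer ELSE → R
emp_id=87: dept='eng' → outer ELSE → R
emp_id=88: dept='sales' → inner[tenure >= 7] → F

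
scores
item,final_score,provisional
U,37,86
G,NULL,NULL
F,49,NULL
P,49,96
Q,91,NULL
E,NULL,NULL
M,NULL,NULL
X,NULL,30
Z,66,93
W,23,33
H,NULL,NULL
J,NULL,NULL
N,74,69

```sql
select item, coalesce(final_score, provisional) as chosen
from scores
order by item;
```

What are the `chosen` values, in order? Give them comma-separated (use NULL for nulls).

item=E: final_score=NULL, provisional=NULL (all NULL) → NULL
item=F: final_score=49 → 49
item=G: final_score=NULL, provisional=NULL (all NULL) → NULL
item=H: final_score=NULL, provisional=NULL (all NULL) → NULL
item=J: final_score=NULL, provisional=NULL (all NULL) → NULL
item=M: final_score=NULL, provisional=NULL (all NULL) → NULL
item=N: final_score=74 → 74
item=P: final_score=49 → 49
item=Q: final_score=91 → 91
item=U: final_score=37 → 37
item=W: final_score=23 → 23
item=X: final_score=NULL, provisional=30 → 30
item=Z: final_score=66 → 66

NULL, 49, NULL, NULL, NULL, NULL, 74, 49, 91, 37, 23, 30, 66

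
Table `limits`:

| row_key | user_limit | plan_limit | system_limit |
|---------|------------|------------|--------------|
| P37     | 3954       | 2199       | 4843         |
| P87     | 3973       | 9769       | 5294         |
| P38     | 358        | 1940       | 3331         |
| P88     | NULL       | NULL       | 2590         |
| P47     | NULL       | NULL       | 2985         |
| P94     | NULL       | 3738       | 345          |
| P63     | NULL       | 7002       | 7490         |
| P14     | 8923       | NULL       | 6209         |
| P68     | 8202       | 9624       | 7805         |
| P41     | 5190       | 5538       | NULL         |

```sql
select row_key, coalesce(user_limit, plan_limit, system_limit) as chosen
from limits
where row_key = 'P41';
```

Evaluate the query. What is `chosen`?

5190

row_key = P41: user_limit=5190, plan_limit=5538, system_limit=NULL.
user_limit=5190 → 5190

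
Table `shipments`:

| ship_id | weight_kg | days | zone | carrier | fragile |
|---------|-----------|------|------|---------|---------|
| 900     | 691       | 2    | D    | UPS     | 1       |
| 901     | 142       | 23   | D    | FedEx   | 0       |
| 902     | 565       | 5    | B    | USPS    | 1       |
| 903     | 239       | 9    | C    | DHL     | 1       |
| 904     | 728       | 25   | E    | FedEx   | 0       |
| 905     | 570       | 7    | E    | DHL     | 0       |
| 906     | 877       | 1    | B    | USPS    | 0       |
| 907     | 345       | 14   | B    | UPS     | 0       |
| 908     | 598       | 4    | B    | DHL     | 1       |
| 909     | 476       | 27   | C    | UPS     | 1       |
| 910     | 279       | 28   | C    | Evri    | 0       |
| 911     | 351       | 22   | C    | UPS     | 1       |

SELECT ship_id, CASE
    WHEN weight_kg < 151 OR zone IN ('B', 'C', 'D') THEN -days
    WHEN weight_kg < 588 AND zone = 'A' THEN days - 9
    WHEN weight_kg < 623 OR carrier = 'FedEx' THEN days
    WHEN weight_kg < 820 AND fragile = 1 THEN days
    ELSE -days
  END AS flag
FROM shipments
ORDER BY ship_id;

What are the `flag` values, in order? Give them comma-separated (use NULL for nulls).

-2, -23, -5, -9, 25, 7, -1, -14, -4, -27, -28, -22

ship_id=900: weight_kg < 151 OR zone IN ('B', 'C', 'D') → -2
ship_id=901: weight_kg < 151 OR zone IN ('B', 'C', 'D') → -23
ship_id=902: weight_kg < 151 OR zone IN ('B', 'C', 'D') → -5
ship_id=903: weight_kg < 151 OR zone IN ('B', 'C', 'D') → -9
ship_id=904: weight_kg < 623 OR carrier = 'FedEx' → 25
ship_id=905: weight_kg < 623 OR carrier = 'FedEx' → 7
ship_id=906: weight_kg < 151 OR zone IN ('B', 'C', 'D') → -1
ship_id=907: weight_kg < 151 OR zone IN ('B', 'C', 'D') → -14
ship_id=908: weight_kg < 151 OR zone IN ('B', 'C', 'D') → -4
ship_id=909: weight_kg < 151 OR zone IN ('B', 'C', 'D') → -27
ship_id=910: weight_kg < 151 OR zone IN ('B', 'C', 'D') → -28
ship_id=911: weight_kg < 151 OR zone IN ('B', 'C', 'D') → -22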